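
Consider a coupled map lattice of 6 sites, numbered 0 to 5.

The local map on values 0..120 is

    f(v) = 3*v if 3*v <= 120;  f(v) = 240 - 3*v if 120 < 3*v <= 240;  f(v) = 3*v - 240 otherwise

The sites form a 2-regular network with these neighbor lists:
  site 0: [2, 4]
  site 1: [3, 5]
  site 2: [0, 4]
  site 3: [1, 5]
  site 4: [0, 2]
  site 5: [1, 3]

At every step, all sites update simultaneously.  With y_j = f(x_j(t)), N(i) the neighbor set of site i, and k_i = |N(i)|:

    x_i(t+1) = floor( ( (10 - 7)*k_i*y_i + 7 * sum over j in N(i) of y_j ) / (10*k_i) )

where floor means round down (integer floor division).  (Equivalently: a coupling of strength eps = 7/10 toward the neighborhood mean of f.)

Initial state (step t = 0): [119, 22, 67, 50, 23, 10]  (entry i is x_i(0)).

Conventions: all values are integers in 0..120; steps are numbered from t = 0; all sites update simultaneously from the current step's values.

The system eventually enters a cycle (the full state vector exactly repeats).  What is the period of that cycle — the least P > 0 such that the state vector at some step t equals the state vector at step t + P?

Answer: 12
Key observation: The state at step 5, [33, 58, 34, 58, 34, 57], reappears at step 17 — and no state repeats earlier — so the cycle the system enters has period 12.

Derivation:
t=0: [119, 22, 67, 50, 23, 10]
t=1: [72, 61, 76, 60, 75, 63]
t=2: [16, 55, 17, 55, 17, 56]
t=3: [50, 73, 49, 73, 49, 74]
t=4: [92, 19, 91, 19, 91, 20]
t=5: [33, 58, 34, 58, 34, 57]
t=6: [101, 67, 100, 67, 100, 66]
t=7: [60, 40, 61, 40, 61, 39]
t=8: [57, 118, 58, 118, 58, 119]
t=9: [66, 115, 67, 115, 67, 114]
t=10: [39, 103, 40, 103, 40, 104]
t=11: [119, 70, 118, 70, 118, 69]
t=12: [114, 31, 115, 31, 115, 30]
t=13: [104, 91, 103, 91, 103, 92]
t=14: [69, 34, 70, 34, 70, 33]
t=15: [30, 100, 31, 100, 31, 101]
t=16: [92, 61, 91, 61, 91, 60]
t=17: [33, 58, 34, 58, 34, 57]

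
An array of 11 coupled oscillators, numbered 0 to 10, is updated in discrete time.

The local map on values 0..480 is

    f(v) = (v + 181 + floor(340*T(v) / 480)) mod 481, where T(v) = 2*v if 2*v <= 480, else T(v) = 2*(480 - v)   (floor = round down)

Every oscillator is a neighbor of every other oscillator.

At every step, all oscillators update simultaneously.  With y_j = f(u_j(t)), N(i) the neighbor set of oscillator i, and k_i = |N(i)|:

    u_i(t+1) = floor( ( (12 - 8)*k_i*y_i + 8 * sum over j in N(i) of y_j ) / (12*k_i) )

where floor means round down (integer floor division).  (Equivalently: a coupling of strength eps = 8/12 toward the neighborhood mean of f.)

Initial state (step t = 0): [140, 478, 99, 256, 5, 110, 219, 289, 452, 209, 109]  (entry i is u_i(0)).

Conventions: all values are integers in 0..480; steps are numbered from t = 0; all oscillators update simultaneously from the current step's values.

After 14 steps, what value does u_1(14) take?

Simulating step by step:
t=0: [140, 478, 99, 256, 5, 110, 219, 289, 452, 209, 109]
t=1: [202, 239, 303, 264, 243, 310, 252, 260, 242, 246, 310]
t=2: [241, 265, 258, 263, 265, 257, 264, 263, 265, 265, 257]
t=3: [273, 270, 271, 270, 270, 271, 270, 270, 270, 270, 271]
t=4: [266, 266, 266, 266, 266, 266, 266, 266, 266, 266, 266]
t=5: [269, 269, 269, 269, 269, 269, 269, 269, 269, 269, 269]
t=6: [267, 267, 267, 267, 267, 267, 267, 267, 267, 267, 267]
t=7: [268, 268, 268, 268, 268, 268, 268, 268, 268, 268, 268]
t=8: [268, 268, 268, 268, 268, 268, 268, 268, 268, 268, 268]
t=9: [268, 268, 268, 268, 268, 268, 268, 268, 268, 268, 268]
t=10: [268, 268, 268, 268, 268, 268, 268, 268, 268, 268, 268]
t=11: [268, 268, 268, 268, 268, 268, 268, 268, 268, 268, 268]
t=12: [268, 268, 268, 268, 268, 268, 268, 268, 268, 268, 268]
t=13: [268, 268, 268, 268, 268, 268, 268, 268, 268, 268, 268]
t=14: [268, 268, 268, 268, 268, 268, 268, 268, 268, 268, 268]

Answer: u_1(14) = 268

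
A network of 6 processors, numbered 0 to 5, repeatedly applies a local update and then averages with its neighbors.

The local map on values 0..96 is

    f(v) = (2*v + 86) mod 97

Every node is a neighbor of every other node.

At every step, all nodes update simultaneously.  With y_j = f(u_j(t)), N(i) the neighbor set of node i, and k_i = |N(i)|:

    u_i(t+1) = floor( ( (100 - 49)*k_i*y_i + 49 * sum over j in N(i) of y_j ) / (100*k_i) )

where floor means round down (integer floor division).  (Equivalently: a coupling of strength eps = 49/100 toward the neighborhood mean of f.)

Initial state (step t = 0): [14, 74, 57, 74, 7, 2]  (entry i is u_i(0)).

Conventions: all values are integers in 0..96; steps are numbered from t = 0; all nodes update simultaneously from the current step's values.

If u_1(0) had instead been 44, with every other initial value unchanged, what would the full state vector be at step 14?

Answer: [18, 51, 18, 20, 18, 52]
Key observation: This trace re-runs the system from the modified initial state.

Derivation:
t=0: [14, 44, 57, 74, 7, 2]
t=1: [29, 54, 25, 39, 24, 59]
t=2: [38, 19, 35, 47, 34, 23]
t=3: [58, 43, 56, 66, 55, 46]
t=4: [22, 49, 20, 28, 19, 52]
t=5: [44, 66, 42, 49, 41, 69]
t=6: [67, 45, 65, 71, 64, 47]
t=7: [36, 58, 34, 39, 34, 60]
t=8: [50, 28, 49, 53, 49, 30]
t=9: [80, 62, 80, 83, 80, 64]
t=10: [45, 31, 45, 48, 45, 32]
t=11: [74, 62, 74, 76, 74, 63]
t=12: [35, 25, 35, 37, 35, 26]
t=13: [55, 47, 55, 57, 55, 48]
t=14: [18, 51, 18, 20, 18, 52]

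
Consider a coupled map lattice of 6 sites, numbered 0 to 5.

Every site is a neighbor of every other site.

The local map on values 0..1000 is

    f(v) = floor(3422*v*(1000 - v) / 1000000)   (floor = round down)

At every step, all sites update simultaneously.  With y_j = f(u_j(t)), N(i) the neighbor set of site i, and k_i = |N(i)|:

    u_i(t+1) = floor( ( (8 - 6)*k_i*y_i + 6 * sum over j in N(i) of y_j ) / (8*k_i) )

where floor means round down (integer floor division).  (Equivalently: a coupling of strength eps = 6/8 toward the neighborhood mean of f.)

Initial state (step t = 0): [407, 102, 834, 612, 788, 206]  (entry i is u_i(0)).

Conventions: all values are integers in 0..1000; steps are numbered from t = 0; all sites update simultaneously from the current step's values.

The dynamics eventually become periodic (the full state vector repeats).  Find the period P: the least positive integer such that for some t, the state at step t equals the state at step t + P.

Simulating step by step:
t=0: [407, 102, 834, 612, 788, 206]
t=1: [615, 564, 580, 614, 590, 588]
t=2: [823, 826, 825, 823, 825, 825]
t=3: [495, 494, 494, 495, 494, 494]
t=4: [855, 855, 855, 855, 855, 855]
t=5: [424, 424, 424, 424, 424, 424]
t=6: [835, 835, 835, 835, 835, 835]
t=7: [471, 471, 471, 471, 471, 471]
t=8: [852, 852, 852, 852, 852, 852]
t=9: [431, 431, 431, 431, 431, 431]
t=10: [839, 839, 839, 839, 839, 839]
t=11: [462, 462, 462, 462, 462, 462]
t=12: [850, 850, 850, 850, 850, 850]
t=13: [436, 436, 436, 436, 436, 436]
t=14: [841, 841, 841, 841, 841, 841]
t=15: [457, 457, 457, 457, 457, 457]
t=16: [849, 849, 849, 849, 849, 849]
t=17: [438, 438, 438, 438, 438, 438]
t=18: [842, 842, 842, 842, 842, 842]
t=19: [455, 455, 455, 455, 455, 455]
t=20: [848, 848, 848, 848, 848, 848]
t=21: [441, 441, 441, 441, 441, 441]
t=22: [843, 843, 843, 843, 843, 843]
t=23: [452, 452, 452, 452, 452, 452]
t=24: [847, 847, 847, 847, 847, 847]
t=25: [443, 443, 443, 443, 443, 443]
t=26: [844, 844, 844, 844, 844, 844]
t=27: [450, 450, 450, 450, 450, 450]
t=28: [846, 846, 846, 846, 846, 846]
t=29: [445, 445, 445, 445, 445, 445]
t=30: [845, 845, 845, 845, 845, 845]
t=31: [448, 448, 448, 448, 448, 448]
t=32: [846, 846, 846, 846, 846, 846]

Answer: 4
Key observation: The state at step 28, [846, 846, 846, 846, 846, 846], reappears at step 32 — and no state repeats earlier — so the cycle the system enters has period 4.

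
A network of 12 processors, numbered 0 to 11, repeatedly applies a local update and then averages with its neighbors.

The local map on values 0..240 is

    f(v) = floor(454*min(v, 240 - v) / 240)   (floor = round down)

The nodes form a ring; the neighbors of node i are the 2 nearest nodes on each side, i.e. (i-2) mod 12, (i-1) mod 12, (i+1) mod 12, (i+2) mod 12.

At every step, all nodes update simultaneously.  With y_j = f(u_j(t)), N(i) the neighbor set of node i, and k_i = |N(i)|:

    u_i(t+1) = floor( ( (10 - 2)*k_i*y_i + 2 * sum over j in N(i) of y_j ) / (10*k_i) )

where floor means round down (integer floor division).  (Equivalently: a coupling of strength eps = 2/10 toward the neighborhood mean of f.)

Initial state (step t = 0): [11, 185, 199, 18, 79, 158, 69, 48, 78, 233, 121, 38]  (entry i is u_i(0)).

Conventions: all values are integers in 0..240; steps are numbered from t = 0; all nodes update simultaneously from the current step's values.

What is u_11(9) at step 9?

Simulating step by step:
t=0: [11, 185, 199, 18, 79, 158, 69, 48, 78, 233, 121, 38]
t=1: [39, 93, 76, 51, 139, 144, 131, 94, 140, 37, 192, 74]
t=2: [85, 162, 141, 111, 184, 178, 201, 173, 178, 84, 95, 131]
t=3: [163, 155, 180, 195, 113, 119, 81, 124, 120, 157, 175, 197]
t=4: [139, 149, 120, 103, 199, 213, 166, 213, 214, 158, 128, 94]
t=5: [192, 177, 213, 181, 92, 63, 122, 60, 67, 148, 197, 178]
t=6: [90, 113, 65, 111, 164, 126, 205, 122, 130, 161, 90, 116]
t=7: [172, 206, 134, 201, 145, 204, 92, 210, 196, 160, 173, 210]
t=8: [124, 74, 182, 83, 168, 78, 158, 68, 91, 136, 121, 68]
t=9: [205, 141, 119, 152, 137, 146, 153, 135, 172, 189, 215, 141]

Answer: u_11(9) = 141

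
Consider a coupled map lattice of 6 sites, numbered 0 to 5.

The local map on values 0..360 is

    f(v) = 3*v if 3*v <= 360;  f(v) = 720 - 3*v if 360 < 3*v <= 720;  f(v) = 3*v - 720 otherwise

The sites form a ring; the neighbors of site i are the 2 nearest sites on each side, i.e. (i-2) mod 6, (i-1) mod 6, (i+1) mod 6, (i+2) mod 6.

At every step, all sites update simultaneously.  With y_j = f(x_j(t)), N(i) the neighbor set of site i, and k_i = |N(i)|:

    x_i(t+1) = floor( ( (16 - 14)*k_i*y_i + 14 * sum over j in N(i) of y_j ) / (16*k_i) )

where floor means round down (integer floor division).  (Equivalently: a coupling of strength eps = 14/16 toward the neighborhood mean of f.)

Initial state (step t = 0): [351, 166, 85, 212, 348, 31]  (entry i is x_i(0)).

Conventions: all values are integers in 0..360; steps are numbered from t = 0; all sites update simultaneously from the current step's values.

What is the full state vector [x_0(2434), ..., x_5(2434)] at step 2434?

Answer: [207, 207, 207, 207, 207, 207]
Key observation: The state at step 24, [297, 297, 297, 297, 297, 297], reappears at step 28: the system is in a cycle of period 4 from step 24 on.  Therefore the state at step 2434 equals the state at step 24 + ((2434 - 24) mod 4) = 26, which is [207, 207, 207, 207, 207, 207].

Derivation:
t=0: [351, 166, 85, 212, 348, 31]
t=1: [237, 195, 242, 206, 207, 222]
t=2: [65, 54, 76, 77, 49, 82]
t=3: [195, 217, 189, 200, 215, 191]
t=4: [114, 130, 106, 112, 130, 105]
t=5: [325, 328, 332, 324, 328, 332]
t=6: [268, 264, 260, 267, 264, 260]
t=7: [68, 71, 75, 67, 71, 75]
t=8: [217, 213, 209, 216, 213, 209]
t=9: [84, 81, 77, 85, 81, 77]
t=10: [238, 242, 246, 239, 242, 246]
t=11: [11, 10, 6, 10, 10, 6]
t=12: [25, 25, 29, 24, 25, 29]
t=13: [80, 79, 75, 79, 79, 75]
t=14: [232, 232, 236, 231, 232, 236]
t=15: [18, 19, 23, 19, 19, 23]
t=16: [61, 61, 57, 62, 61, 57]
t=17: [177, 178, 182, 178, 178, 182]
t=18: [181, 181, 185, 180, 181, 185]
t=19: [171, 172, 176, 172, 172, 176]
t=20: [199, 199, 203, 198, 199, 203]
t=21: [117, 118, 122, 118, 118, 122]
t=22: [353, 353, 353, 354, 353, 353]
t=23: [339, 339, 339, 339, 339, 339]
t=24: [297, 297, 297, 297, 297, 297]
t=25: [171, 171, 171, 171, 171, 171]
t=26: [207, 207, 207, 207, 207, 207]
t=27: [99, 99, 99, 99, 99, 99]
t=28: [297, 297, 297, 297, 297, 297]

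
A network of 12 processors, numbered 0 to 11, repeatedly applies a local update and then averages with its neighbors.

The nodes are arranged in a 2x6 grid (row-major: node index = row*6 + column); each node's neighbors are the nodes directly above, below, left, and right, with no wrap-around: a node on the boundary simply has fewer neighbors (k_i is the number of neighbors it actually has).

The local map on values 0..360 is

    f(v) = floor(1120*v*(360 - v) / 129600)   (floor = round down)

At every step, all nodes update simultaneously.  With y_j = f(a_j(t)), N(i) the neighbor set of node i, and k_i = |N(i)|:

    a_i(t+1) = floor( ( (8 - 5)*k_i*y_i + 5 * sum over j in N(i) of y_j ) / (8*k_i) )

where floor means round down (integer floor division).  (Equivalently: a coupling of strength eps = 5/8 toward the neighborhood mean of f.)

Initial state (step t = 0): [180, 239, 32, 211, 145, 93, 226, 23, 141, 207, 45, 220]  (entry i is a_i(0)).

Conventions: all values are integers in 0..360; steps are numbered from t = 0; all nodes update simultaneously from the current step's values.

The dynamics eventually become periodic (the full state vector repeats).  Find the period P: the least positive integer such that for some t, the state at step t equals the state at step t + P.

Simulating step by step:
t=0: [180, 239, 32, 211, 145, 93, 226, 23, 141, 207, 45, 220]
t=1: [264, 184, 197, 233, 227, 247, 206, 186, 189, 239, 214, 204]
t=2: [254, 266, 273, 259, 257, 257, 258, 277, 272, 260, 264, 262]
t=3: [225, 213, 211, 221, 225, 225, 219, 209, 207, 219, 222, 222]
t=4: [265, 268, 269, 265, 263, 262, 266, 270, 270, 266, 264, 263]
t=5: [215, 212, 212, 216, 219, 220, 214, 211, 211, 215, 218, 220]
t=6: [269, 270, 270, 268, 266, 266, 270, 270, 270, 268, 267, 266]
t=7: [210, 210, 210, 213, 214, 216, 210, 210, 210, 212, 214, 215]
t=8: [272, 272, 271, 270, 269, 268, 272, 272, 271, 270, 270, 269]
t=9: [206, 206, 208, 209, 211, 211, 206, 206, 208, 209, 210, 211]
t=10: [274, 273, 273, 272, 271, 271, 274, 273, 273, 272, 271, 271]
t=11: [203, 204, 205, 206, 207, 208, 203, 204, 205, 206, 207, 208]
t=12: [275, 274, 274, 273, 273, 273, 275, 274, 274, 273, 273, 273]
t=13: [202, 202, 203, 204, 205, 205, 202, 202, 203, 204, 205, 205]
t=14: [275, 275, 275, 274, 274, 274, 275, 275, 275, 274, 274, 274]
t=15: [202, 202, 202, 202, 203, 203, 202, 202, 202, 202, 203, 203]
t=16: [275, 275, 275, 275, 275, 275, 275, 275, 275, 275, 275, 275]
t=17: [202, 202, 202, 202, 202, 202, 202, 202, 202, 202, 202, 202]
t=18: [275, 275, 275, 275, 275, 275, 275, 275, 275, 275, 275, 275]

Answer: 2
Key observation: The state at step 16, [275, 275, 275, 275, 275, 275, 275, 275, 275, 275, 275, 275], reappears at step 18 — and no state repeats earlier — so the cycle the system enters has period 2.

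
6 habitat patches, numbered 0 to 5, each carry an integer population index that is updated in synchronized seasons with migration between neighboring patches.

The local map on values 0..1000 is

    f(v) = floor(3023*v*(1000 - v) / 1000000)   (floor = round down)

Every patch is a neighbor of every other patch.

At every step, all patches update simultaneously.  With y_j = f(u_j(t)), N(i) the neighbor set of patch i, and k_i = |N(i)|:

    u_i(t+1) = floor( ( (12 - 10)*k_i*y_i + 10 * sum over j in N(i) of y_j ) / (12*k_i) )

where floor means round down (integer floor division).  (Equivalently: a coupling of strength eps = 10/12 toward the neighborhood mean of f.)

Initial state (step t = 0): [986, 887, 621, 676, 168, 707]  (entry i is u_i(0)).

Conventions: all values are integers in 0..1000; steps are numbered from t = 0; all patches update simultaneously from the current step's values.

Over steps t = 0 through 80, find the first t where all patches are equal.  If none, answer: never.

Answer: 1
Key observation: Synchronization is absorbing here: once all patches are equal they stay equal, and step 1 is the first all-equal step.

Derivation:
t=0: [986, 887, 621, 676, 168, 707]  (not all equal)
t=1: [460, 460, 460, 460, 460, 460]  (all equal)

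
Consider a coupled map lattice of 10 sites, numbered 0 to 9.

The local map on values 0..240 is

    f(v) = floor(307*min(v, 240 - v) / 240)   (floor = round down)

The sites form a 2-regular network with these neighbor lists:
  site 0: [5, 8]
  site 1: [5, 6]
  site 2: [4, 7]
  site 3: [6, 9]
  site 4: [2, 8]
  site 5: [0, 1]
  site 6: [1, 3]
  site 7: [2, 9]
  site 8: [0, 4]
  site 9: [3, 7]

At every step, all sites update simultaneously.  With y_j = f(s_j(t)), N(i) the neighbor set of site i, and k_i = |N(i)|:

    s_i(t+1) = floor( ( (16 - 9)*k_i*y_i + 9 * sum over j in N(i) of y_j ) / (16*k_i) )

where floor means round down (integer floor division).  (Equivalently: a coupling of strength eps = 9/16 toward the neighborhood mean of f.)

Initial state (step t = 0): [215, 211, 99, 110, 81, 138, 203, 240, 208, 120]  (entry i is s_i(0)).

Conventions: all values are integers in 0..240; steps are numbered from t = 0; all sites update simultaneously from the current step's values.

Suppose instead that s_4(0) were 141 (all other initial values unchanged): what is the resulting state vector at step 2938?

Answer: [149, 147, 124, 127, 136, 149, 139, 117, 145, 119]
Key observation: The state at step 9, [117, 120, 144, 141, 133, 116, 130, 149, 122, 148], reappears at step 13: the system is in a cycle of period 4 from step 9 on.  Therefore the state at step 2938 equals the state at step 9 + ((2938 - 9) mod 4) = 10, which is [149, 147, 124, 127, 136, 149, 139, 117, 145, 119].

Derivation:
t=0: [215, 211, 99, 110, 141, 138, 203, 240, 208, 120]
t=1: [61, 65, 90, 117, 101, 76, 70, 78, 61, 106]
t=2: [83, 88, 114, 128, 110, 87, 104, 113, 92, 128]
t=3: [110, 117, 143, 140, 134, 109, 129, 144, 120, 143]
t=4: [143, 143, 126, 130, 136, 142, 139, 123, 144, 124]
t=5: [123, 125, 142, 139, 133, 124, 130, 147, 125, 146]
t=6: [148, 145, 126, 129, 136, 148, 138, 120, 144, 121]
t=7: [118, 122, 143, 141, 133, 118, 130, 150, 123, 149]
t=8: [149, 147, 124, 127, 136, 150, 138, 117, 145, 118]
t=9: [117, 120, 144, 141, 133, 116, 130, 149, 122, 148]
t=10: [149, 147, 124, 127, 136, 149, 139, 117, 145, 119]
t=11: [117, 120, 144, 142, 133, 116, 130, 149, 122, 148]
t=12: [149, 147, 124, 126, 136, 149, 139, 117, 145, 118]
t=13: [117, 120, 144, 141, 133, 116, 130, 149, 122, 148]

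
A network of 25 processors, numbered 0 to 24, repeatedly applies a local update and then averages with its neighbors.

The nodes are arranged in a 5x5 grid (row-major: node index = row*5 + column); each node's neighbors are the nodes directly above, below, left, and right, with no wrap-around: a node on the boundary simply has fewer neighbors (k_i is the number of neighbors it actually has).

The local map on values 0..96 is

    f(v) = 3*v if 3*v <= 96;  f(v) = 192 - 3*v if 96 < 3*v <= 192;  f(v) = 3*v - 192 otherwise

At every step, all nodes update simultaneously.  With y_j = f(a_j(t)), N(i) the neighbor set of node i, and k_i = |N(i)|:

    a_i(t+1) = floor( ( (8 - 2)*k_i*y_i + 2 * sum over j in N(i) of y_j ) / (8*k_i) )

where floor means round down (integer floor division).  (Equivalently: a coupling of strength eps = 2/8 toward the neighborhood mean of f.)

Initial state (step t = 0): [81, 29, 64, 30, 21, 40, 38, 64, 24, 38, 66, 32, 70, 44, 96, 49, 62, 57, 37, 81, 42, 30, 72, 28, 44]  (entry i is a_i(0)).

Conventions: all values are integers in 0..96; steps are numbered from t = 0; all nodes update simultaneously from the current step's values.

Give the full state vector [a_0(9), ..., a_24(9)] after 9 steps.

Simulating step by step:
t=0: [81, 29, 64, 30, 21, 40, 38, 64, 24, 38, 66, 32, 70, 44, 96, 49, 62, 57, 37, 81, 42, 30, 72, 28, 44]
t=1: [58, 76, 14, 78, 68, 65, 74, 10, 68, 77, 22, 78, 24, 61, 87, 40, 20, 23, 74, 58, 66, 75, 34, 76, 61]
t=2: [18, 34, 40, 37, 19, 11, 29, 32, 16, 37, 59, 45, 63, 18, 57, 65, 58, 67, 30, 22, 17, 37, 79, 37, 13]
t=3: [55, 85, 76, 75, 63, 37, 82, 85, 55, 71, 19, 50, 15, 50, 32, 9, 22, 16, 80, 62, 48, 70, 48, 75, 47]
t=4: [38, 57, 40, 30, 9, 72, 56, 57, 30, 26, 55, 45, 45, 45, 77, 34, 57, 48, 44, 20, 41, 27, 44, 37, 43]
t=5: [64, 30, 65, 83, 41, 28, 25, 30, 82, 71, 34, 50, 54, 58, 45, 77, 33, 48, 60, 58, 73, 73, 62, 76, 64]
t=6: [21, 74, 22, 53, 61, 76, 75, 77, 52, 30, 81, 49, 34, 23, 47, 46, 79, 44, 16, 19, 28, 30, 13, 28, 6]
t=7: [55, 36, 58, 34, 22, 39, 34, 43, 41, 75, 49, 47, 80, 65, 56, 55, 49, 58, 52, 52, 81, 81, 48, 71, 31]
t=8: [40, 74, 33, 80, 64, 69, 84, 61, 63, 38, 46, 52, 44, 13, 24, 32, 42, 24, 31, 39, 48, 50, 43, 30, 76]
t=9: [59, 41, 77, 44, 15, 26, 50, 20, 13, 64, 52, 42, 54, 43, 70, 86, 64, 71, 87, 73, 53, 46, 64, 83, 47]

Answer: [59, 41, 77, 44, 15, 26, 50, 20, 13, 64, 52, 42, 54, 43, 70, 86, 64, 71, 87, 73, 53, 46, 64, 83, 47]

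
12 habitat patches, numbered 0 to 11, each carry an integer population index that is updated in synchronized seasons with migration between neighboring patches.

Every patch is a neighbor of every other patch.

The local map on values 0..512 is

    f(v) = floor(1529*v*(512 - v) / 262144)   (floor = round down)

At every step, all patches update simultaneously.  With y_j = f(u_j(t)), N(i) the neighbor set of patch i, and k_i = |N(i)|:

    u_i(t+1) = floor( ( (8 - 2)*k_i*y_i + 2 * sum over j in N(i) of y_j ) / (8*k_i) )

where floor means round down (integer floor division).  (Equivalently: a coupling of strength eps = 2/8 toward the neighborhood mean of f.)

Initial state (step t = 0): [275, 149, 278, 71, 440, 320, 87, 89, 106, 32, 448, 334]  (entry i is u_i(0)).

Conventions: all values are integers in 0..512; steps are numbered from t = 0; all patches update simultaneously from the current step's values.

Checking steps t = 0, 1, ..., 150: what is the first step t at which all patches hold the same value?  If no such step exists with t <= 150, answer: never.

Answer: 12
Key observation: Synchronization is absorbing here: once all patches are equal they stay equal, and step 12 is the first all-equal step.

Derivation:
t=0: [275, 149, 278, 71, 440, 320, 87, 89, 106, 32, 448, 334]  (not all equal)
t=1: [346, 299, 345, 202, 203, 330, 226, 229, 252, 134, 191, 321]  (not all equal)
t=2: [340, 366, 341, 362, 362, 351, 371, 371, 374, 311, 356, 356]  (not all equal)
t=3: [336, 314, 335, 317, 317, 327, 309, 309, 306, 352, 322, 322]  (not all equal)
t=4: [347, 360, 347, 358, 358, 352, 362, 362, 363, 335, 355, 355]  (not all equal)
t=5: [330, 320, 330, 322, 322, 327, 318, 318, 317, 339, 324, 324]  (not all equal)
t=6: [351, 357, 351, 355, 355, 352, 357, 357, 358, 345, 354, 354]  (not all equal)
t=7: [328, 323, 328, 325, 325, 327, 323, 323, 322, 333, 325, 325]  (not all equal)
t=8: [352, 355, 352, 353, 353, 352, 355, 355, 355, 348, 353, 353]  (not all equal)
t=9: [327, 325, 327, 327, 327, 327, 325, 325, 325, 330, 327, 327]  (not all equal)
t=10: [352, 353, 352, 352, 352, 352, 353, 353, 353, 350, 352, 352]  (not all equal)
t=11: [327, 327, 327, 327, 327, 327, 327, 327, 327, 329, 327, 327]  (not all equal)
t=12: [351, 351, 351, 351, 351, 351, 351, 351, 351, 351, 351, 351]  (all equal)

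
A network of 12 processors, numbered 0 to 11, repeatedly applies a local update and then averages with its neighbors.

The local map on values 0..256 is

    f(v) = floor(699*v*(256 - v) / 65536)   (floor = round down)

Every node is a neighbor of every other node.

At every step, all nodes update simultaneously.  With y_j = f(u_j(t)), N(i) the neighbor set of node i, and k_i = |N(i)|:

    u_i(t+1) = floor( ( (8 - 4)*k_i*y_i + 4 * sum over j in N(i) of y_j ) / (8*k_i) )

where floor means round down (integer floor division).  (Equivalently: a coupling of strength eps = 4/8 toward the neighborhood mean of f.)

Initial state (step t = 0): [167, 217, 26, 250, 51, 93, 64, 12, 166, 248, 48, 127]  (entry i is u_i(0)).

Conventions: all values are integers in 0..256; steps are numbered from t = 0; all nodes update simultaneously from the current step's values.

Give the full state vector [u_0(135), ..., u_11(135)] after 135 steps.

Answer: [162, 162, 162, 162, 162, 162, 162, 162, 162, 162, 162, 162]
Key observation: The state at step 5, [162, 162, 162, 162, 162, 162, 162, 162, 162, 162, 162, 162], reappears at step 6: the system is in a cycle of period 1 from step 5 on.  Therefore the state at step 135 equals the state at step 5 + ((135 - 5) mod 1) = 5, which is [162, 162, 162, 162, 162, 162, 162, 162, 162, 162, 162, 162].

Derivation:
t=0: [167, 217, 26, 250, 51, 93, 64, 12, 166, 248, 48, 127]
t=1: [127, 96, 84, 62, 105, 128, 115, 69, 127, 65, 103, 134]
t=2: [166, 161, 157, 145, 164, 166, 165, 149, 166, 147, 163, 166]
t=3: [161, 163, 163, 166, 161, 161, 161, 166, 161, 166, 162, 161]
t=4: [162, 161, 161, 160, 162, 162, 162, 160, 162, 160, 161, 162]
t=5: [162, 162, 162, 162, 162, 162, 162, 162, 162, 162, 162, 162]
t=6: [162, 162, 162, 162, 162, 162, 162, 162, 162, 162, 162, 162]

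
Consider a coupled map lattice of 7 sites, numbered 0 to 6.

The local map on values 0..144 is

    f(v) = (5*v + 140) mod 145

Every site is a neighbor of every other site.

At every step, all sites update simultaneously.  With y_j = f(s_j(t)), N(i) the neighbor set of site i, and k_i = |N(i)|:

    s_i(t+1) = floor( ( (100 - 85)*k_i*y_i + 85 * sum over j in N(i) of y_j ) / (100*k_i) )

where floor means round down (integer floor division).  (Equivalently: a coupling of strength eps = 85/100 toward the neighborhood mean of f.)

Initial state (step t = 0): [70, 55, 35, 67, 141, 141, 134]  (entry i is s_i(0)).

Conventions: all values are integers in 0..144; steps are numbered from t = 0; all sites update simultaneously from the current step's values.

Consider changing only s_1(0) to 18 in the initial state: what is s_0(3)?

Answer: s_0(3) = 110
Key observation: This trace re-runs the system from the modified initial state.

Derivation:
t=0: [70, 18, 35, 67, 141, 141, 134]
t=1: [75, 75, 75, 75, 76, 76, 75]
t=2: [81, 81, 81, 81, 81, 81, 81]
t=3: [110, 110, 110, 110, 110, 110, 110]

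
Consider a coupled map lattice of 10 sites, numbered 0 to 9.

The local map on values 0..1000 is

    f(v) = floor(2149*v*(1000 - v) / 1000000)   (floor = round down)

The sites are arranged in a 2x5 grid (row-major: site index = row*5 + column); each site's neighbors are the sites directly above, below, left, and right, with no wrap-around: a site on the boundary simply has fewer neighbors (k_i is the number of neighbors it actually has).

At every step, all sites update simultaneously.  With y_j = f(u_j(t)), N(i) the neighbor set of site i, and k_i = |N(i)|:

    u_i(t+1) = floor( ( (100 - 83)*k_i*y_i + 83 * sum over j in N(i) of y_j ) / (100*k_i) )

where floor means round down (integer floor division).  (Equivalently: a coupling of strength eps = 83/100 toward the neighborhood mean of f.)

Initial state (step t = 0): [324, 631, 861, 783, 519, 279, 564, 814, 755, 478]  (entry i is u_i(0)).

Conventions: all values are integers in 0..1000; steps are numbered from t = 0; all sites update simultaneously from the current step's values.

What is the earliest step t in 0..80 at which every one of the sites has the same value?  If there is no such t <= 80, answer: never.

Simulating step by step:
t=0: [324, 631, 861, 783, 519, 279, 564, 814, 755, 478]  (not all equal)
t=1: [466, 432, 372, 391, 465, 487, 437, 382, 406, 478]  (not all equal)
t=2: [531, 522, 512, 516, 525, 531, 524, 514, 518, 527]  (not all equal)
t=3: [535, 535, 536, 535, 535, 535, 535, 536, 535, 535]  (not all equal)
t=4: [534, 534, 534, 534, 534, 534, 534, 534, 534, 534]  (all equal)

Answer: 4
Key observation: Synchronization is absorbing here: once all sites are equal they stay equal, and step 4 is the first all-equal step.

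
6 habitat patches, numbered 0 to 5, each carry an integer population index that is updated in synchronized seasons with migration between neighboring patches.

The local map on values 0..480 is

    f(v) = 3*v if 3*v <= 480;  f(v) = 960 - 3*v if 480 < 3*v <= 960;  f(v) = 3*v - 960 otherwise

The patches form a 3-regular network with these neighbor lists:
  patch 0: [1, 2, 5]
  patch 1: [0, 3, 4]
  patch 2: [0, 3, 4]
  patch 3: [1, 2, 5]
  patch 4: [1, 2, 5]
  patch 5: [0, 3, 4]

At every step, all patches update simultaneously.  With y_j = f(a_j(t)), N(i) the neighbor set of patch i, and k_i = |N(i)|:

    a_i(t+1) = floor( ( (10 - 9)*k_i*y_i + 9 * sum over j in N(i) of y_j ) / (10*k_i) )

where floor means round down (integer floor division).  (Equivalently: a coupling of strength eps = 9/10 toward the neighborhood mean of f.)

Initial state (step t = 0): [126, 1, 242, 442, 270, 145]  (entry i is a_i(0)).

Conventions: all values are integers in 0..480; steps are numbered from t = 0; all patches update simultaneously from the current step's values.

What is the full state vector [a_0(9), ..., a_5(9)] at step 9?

Simulating step by step:
t=0: [126, 1, 242, 442, 270, 145]
t=1: [239, 268, 291, 238, 216, 311]
t=2: [105, 255, 249, 105, 112, 243]
t=3: [223, 309, 311, 223, 225, 312]
t=4: [54, 263, 262, 54, 53, 262]
t=5: [171, 162, 162, 171, 171, 162]
t=6: [471, 449, 449, 471, 471, 449]
t=7: [393, 446, 446, 393, 393, 446]
t=8: [362, 234, 234, 362, 362, 234]
t=9: [244, 139, 139, 244, 244, 139]

Answer: [244, 139, 139, 244, 244, 139]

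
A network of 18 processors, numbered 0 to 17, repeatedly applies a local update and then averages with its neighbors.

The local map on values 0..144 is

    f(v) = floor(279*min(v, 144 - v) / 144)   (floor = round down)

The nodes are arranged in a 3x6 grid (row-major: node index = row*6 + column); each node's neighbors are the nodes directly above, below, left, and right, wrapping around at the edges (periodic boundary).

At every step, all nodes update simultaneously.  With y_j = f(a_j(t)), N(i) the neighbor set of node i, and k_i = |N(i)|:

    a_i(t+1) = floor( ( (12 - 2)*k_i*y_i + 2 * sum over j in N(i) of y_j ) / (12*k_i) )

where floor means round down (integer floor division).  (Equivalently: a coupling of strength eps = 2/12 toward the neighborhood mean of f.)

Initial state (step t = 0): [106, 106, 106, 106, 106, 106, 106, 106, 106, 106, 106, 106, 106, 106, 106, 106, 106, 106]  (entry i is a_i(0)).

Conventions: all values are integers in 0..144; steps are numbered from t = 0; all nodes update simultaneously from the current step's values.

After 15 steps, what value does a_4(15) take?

Simulating step by step:
t=0: [106, 106, 106, 106, 106, 106, 106, 106, 106, 106, 106, 106, 106, 106, 106, 106, 106, 106]
t=1: [73, 73, 73, 73, 73, 73, 73, 73, 73, 73, 73, 73, 73, 73, 73, 73, 73, 73]
t=2: [137, 137, 137, 137, 137, 137, 137, 137, 137, 137, 137, 137, 137, 137, 137, 137, 137, 137]
t=3: [13, 13, 13, 13, 13, 13, 13, 13, 13, 13, 13, 13, 13, 13, 13, 13, 13, 13]
t=4: [25, 25, 25, 25, 25, 25, 25, 25, 25, 25, 25, 25, 25, 25, 25, 25, 25, 25]
t=5: [48, 48, 48, 48, 48, 48, 48, 48, 48, 48, 48, 48, 48, 48, 48, 48, 48, 48]
t=6: [93, 93, 93, 93, 93, 93, 93, 93, 93, 93, 93, 93, 93, 93, 93, 93, 93, 93]
t=7: [98, 98, 98, 98, 98, 98, 98, 98, 98, 98, 98, 98, 98, 98, 98, 98, 98, 98]
t=8: [89, 89, 89, 89, 89, 89, 89, 89, 89, 89, 89, 89, 89, 89, 89, 89, 89, 89]
t=9: [106, 106, 106, 106, 106, 106, 106, 106, 106, 106, 106, 106, 106, 106, 106, 106, 106, 106]
t=10: [73, 73, 73, 73, 73, 73, 73, 73, 73, 73, 73, 73, 73, 73, 73, 73, 73, 73]
t=11: [137, 137, 137, 137, 137, 137, 137, 137, 137, 137, 137, 137, 137, 137, 137, 137, 137, 137]
t=12: [13, 13, 13, 13, 13, 13, 13, 13, 13, 13, 13, 13, 13, 13, 13, 13, 13, 13]
t=13: [25, 25, 25, 25, 25, 25, 25, 25, 25, 25, 25, 25, 25, 25, 25, 25, 25, 25]
t=14: [48, 48, 48, 48, 48, 48, 48, 48, 48, 48, 48, 48, 48, 48, 48, 48, 48, 48]
t=15: [93, 93, 93, 93, 93, 93, 93, 93, 93, 93, 93, 93, 93, 93, 93, 93, 93, 93]

Answer: a_4(15) = 93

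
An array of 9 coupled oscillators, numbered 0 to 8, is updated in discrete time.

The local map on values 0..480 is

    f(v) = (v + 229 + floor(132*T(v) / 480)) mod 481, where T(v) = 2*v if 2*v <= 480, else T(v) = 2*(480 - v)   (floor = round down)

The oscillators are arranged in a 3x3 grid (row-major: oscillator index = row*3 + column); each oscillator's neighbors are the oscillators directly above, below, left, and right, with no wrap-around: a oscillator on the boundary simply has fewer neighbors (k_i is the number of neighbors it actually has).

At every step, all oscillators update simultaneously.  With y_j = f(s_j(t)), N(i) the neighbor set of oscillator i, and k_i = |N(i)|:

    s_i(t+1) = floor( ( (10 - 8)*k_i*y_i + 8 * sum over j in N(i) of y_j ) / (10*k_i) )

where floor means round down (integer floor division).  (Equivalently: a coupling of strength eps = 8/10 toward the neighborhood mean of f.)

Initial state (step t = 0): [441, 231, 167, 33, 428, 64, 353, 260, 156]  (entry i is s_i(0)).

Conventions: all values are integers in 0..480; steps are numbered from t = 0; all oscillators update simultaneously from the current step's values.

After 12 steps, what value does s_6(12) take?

Simulating step by step:
t=0: [441, 231, 167, 33, 428, 64, 353, 260, 156]
t=1: [196, 133, 174, 211, 209, 246, 197, 250, 276]
t=2: [214, 124, 226, 61, 165, 84, 90, 94, 125]
t=3: [313, 132, 331, 184, 296, 211, 352, 286, 377]
t=4: [216, 208, 235, 131, 165, 144, 103, 160, 122]
t=5: [217, 66, 231, 212, 286, 232, 441, 311, 455]
t=6: [179, 154, 196, 130, 161, 144, 132, 181, 146]
t=7: [363, 241, 377, 335, 371, 352, 269, 369, 283]
t=8: [147, 166, 152, 162, 161, 166, 162, 155, 167]
t=9: [285, 373, 96, 473, 287, 253, 475, 350, 190]
t=10: [189, 211, 197, 179, 167, 174, 202, 142, 126]
t=11: [48, 41, 47, 33, 114, 132, 201, 220, 271]
t=12: [289, 327, 350, 260, 299, 310, 159, 177, 235]

Answer: s_6(12) = 159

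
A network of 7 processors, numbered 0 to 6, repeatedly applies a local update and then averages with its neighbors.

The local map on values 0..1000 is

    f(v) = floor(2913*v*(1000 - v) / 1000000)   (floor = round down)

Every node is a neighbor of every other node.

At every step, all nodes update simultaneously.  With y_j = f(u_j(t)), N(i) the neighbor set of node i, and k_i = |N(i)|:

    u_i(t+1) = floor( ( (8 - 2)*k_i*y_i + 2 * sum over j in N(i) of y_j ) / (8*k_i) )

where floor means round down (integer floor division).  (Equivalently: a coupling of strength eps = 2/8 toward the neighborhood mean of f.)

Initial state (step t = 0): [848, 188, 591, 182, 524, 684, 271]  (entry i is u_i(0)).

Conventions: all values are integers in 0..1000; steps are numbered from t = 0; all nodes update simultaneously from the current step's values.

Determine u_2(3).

Answer: u_2(3) = 638

Derivation:
t=0: [848, 188, 591, 182, 524, 684, 271]
t=1: [427, 476, 660, 468, 676, 607, 569]
t=2: [706, 716, 665, 716, 654, 694, 708]
t=3: [607, 599, 638, 599, 646, 617, 606]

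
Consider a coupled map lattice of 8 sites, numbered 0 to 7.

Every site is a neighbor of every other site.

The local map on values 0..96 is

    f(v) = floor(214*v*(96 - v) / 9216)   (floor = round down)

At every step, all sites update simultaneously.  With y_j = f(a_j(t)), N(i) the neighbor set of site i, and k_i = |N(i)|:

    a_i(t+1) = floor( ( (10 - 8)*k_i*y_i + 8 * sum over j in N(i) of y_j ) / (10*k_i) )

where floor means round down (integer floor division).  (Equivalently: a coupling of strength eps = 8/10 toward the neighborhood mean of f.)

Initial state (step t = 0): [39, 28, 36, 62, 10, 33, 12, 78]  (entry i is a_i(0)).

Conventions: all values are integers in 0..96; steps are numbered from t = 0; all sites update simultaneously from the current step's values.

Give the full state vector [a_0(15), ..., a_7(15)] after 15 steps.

Answer: [53, 53, 53, 53, 53, 53, 53, 53]

Derivation:
t=0: [39, 28, 36, 62, 10, 33, 12, 78]
t=1: [40, 39, 40, 40, 37, 40, 37, 38]
t=2: [51, 51, 51, 51, 51, 51, 51, 51]
t=3: [53, 53, 53, 53, 53, 53, 53, 53]
t=4: [52, 52, 52, 52, 52, 52, 52, 52]
t=5: [53, 53, 53, 53, 53, 53, 53, 53]
t=6: [52, 52, 52, 52, 52, 52, 52, 52]
t=7: [53, 53, 53, 53, 53, 53, 53, 53]
t=8: [52, 52, 52, 52, 52, 52, 52, 52]
t=9: [53, 53, 53, 53, 53, 53, 53, 53]
t=10: [52, 52, 52, 52, 52, 52, 52, 52]
t=11: [53, 53, 53, 53, 53, 53, 53, 53]
t=12: [52, 52, 52, 52, 52, 52, 52, 52]
t=13: [53, 53, 53, 53, 53, 53, 53, 53]
t=14: [52, 52, 52, 52, 52, 52, 52, 52]
t=15: [53, 53, 53, 53, 53, 53, 53, 53]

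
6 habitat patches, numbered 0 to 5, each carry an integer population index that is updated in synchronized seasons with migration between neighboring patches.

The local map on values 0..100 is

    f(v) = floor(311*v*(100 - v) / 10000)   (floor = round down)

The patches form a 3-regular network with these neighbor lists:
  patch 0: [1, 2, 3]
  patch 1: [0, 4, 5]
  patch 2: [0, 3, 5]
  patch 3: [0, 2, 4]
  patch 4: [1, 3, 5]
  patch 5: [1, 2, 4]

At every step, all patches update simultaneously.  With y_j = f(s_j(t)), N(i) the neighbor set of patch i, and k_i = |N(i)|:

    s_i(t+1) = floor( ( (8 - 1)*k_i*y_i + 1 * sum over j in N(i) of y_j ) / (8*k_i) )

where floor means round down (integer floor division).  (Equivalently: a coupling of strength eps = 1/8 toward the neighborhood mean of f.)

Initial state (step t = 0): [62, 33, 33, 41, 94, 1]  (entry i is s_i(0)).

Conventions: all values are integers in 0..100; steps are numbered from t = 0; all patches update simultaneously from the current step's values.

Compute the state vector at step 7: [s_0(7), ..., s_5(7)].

Simulating step by step:
t=0: [62, 33, 33, 41, 94, 1]
t=1: [72, 63, 65, 72, 20, 9]
t=2: [62, 68, 67, 61, 49, 29]
t=3: [72, 67, 68, 72, 75, 64]
t=4: [62, 67, 66, 62, 59, 70]
t=5: [72, 68, 69, 72, 74, 65]
t=6: [62, 66, 65, 62, 59, 69]
t=7: [72, 69, 70, 72, 74, 66]

Answer: [72, 69, 70, 72, 74, 66]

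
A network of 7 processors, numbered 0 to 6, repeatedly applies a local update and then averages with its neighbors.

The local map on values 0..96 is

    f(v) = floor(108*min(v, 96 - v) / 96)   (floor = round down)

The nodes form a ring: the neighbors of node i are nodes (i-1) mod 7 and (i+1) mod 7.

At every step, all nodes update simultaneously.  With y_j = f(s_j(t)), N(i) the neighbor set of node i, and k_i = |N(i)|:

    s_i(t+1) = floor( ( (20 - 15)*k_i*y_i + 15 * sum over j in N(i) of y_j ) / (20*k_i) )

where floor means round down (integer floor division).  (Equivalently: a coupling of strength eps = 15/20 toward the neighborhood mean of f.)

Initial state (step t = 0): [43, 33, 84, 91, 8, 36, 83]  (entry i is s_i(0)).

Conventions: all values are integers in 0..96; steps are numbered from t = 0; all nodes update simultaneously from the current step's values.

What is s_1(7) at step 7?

Answer: s_1(7) = 42

Derivation:
t=0: [43, 33, 84, 91, 8, 36, 83]
t=1: [31, 32, 19, 9, 19, 18, 36]
t=2: [37, 29, 22, 18, 16, 27, 30]
t=3: [34, 32, 25, 20, 23, 26, 34]
t=4: [37, 33, 28, 25, 25, 30, 34]
t=5: [38, 36, 32, 29, 29, 33, 37]
t=6: [40, 39, 36, 33, 33, 36, 39]
t=7: [43, 42, 40, 38, 38, 40, 42]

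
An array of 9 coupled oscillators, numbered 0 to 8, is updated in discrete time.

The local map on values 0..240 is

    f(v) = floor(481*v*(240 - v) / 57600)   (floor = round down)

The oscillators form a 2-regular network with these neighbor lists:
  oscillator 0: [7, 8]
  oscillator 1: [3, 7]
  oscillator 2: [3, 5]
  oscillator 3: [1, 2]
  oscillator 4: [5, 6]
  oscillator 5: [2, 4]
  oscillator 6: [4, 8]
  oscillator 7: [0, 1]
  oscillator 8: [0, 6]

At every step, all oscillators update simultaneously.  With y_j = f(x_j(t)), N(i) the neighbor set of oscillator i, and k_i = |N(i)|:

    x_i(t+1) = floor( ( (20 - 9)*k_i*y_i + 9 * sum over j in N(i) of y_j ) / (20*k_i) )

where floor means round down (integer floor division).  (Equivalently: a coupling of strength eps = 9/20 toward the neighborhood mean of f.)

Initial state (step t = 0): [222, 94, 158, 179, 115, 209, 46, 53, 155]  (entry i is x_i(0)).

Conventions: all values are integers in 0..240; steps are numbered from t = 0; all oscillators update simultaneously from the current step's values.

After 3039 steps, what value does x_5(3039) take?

Answer: x_5(3039) = 120
Key observation: The state at step 4, [120, 120, 120, 120, 120, 120, 120, 120, 120], reappears at step 5: the system is in a cycle of period 1 from step 4 on.  Therefore the state at step 3039 equals the state at step 4 + ((3039 - 4) mod 1) = 4, which is [120, 120, 120, 120, 120, 120, 120, 120, 120].

Derivation:
t=0: [222, 94, 158, 179, 115, 209, 46, 53, 155]
t=1: [61, 101, 92, 100, 94, 81, 92, 78, 84]
t=2: [98, 114, 112, 115, 112, 109, 112, 104, 105]
t=3: [116, 119, 119, 119, 119, 119, 118, 117, 117]
t=4: [120, 120, 120, 120, 120, 120, 120, 120, 120]
t=5: [120, 120, 120, 120, 120, 120, 120, 120, 120]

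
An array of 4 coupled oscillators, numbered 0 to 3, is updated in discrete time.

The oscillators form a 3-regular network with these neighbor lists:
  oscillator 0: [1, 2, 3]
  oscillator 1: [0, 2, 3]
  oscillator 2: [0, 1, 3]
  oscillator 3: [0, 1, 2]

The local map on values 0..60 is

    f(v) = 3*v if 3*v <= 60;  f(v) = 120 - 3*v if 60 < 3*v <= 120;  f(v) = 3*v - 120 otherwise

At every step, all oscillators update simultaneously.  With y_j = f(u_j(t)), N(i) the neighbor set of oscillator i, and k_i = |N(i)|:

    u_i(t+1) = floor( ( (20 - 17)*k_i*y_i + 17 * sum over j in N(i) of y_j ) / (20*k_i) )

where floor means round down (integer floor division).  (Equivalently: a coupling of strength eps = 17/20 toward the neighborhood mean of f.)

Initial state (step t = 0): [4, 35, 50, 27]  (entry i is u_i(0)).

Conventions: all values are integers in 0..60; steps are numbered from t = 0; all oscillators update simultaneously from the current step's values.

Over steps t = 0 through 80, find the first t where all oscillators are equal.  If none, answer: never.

Answer: 3
Key observation: Synchronization is absorbing here: once all oscillators are equal they stay equal, and step 3 is the first all-equal step.

Derivation:
t=0: [4, 35, 50, 27]  (not all equal)
t=1: [25, 25, 23, 22]  (not all equal)
t=2: [49, 49, 48, 48]  (not all equal)
t=3: [25, 25, 25, 25]  (all equal)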